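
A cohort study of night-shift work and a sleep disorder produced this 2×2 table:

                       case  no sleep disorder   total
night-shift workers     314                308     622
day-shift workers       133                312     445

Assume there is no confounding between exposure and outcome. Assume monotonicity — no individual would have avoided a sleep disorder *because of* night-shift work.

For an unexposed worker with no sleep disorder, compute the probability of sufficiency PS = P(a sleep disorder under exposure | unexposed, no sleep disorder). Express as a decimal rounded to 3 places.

p₁ = P(outcome | exposed) = 314/622 = 0.50482
p₀ = P(outcome | unexposed) = 133/445 = 0.29888
Under exogeneity and monotonicity, PS = (p₁ − p₀)/(1 − p₀).
PS = (0.50482 − 0.29888) / 0.70112 ≈ 0.2937

PS ≈ 0.294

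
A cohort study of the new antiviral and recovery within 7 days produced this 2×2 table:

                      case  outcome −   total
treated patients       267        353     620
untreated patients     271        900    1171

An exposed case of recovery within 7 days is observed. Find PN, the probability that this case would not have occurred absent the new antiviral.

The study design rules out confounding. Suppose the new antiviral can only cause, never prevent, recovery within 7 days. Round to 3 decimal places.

PN ≈ 0.463

p₁ = P(outcome | exposed) = 267/620 = 0.43065
p₀ = P(outcome | unexposed) = 271/1171 = 0.23143
Under exogeneity and monotonicity, PN = (p₁ − p₀)/p₁.
PN = (0.43065 − 0.23143) / 0.43065 ≈ 0.4626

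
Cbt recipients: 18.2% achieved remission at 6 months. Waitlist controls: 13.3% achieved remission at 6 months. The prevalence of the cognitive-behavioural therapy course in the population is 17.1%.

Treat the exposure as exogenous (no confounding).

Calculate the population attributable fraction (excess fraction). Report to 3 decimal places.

p₁ = 0.182, p₀ = 0.133.
Overall risk P(Y=1) = π·p₁ + (1−π)·p₀ = 0.171×0.182 + 0.829×0.133 = 0.14138.
Under exogeneity, PAF = [P(Y=1) − p₀] / P(Y=1).
PAF = (0.14138 − 0.133) / 0.14138 ≈ 0.0593

PAF ≈ 0.059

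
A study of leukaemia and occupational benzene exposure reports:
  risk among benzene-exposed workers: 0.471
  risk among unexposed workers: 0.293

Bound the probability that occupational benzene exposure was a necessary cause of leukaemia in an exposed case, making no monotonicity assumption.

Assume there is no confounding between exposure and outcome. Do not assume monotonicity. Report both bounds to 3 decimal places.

Let p₁ = 0.471, p₀ = 0.293.
Under exogeneity alone the bounds on PN are max{0,(p₁−p₀)/p₁} ≤ PN ≤ min{1,(1−p₀)/p₁}.
  lower = (p₁ − p₀)/p₁ = 0.178 / 0.471 ≈ 0.3779
  upper = min{1, (1 − p₀)/p₁} = 0.707 / 0.471 ≈ 1.5011 → capped at 1

0.378 ≤ PN ≤ 1.000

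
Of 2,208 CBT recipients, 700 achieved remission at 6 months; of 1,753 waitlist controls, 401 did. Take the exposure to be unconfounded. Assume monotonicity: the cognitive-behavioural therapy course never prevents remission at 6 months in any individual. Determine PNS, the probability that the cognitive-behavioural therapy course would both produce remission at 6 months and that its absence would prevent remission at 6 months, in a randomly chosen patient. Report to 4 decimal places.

p₁ = P(outcome | exposed) = 700/2208 = 0.31703
p₀ = P(outcome | unexposed) = 401/1753 = 0.22875
Under exogeneity and monotonicity, PNS = p₁ − p₀.
PNS = 0.31703 − 0.22875 = 0.088278

PNS ≈ 0.0883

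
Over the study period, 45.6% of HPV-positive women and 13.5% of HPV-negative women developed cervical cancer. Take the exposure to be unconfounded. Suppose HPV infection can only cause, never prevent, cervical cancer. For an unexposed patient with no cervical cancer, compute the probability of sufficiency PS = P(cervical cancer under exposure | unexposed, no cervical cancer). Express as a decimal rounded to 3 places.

PS ≈ 0.371

p₁ = 0.456, p₀ = 0.135.
Under exogeneity and monotonicity, PS = (p₁ − p₀) / (1 − p₀).
PS = (0.456 − 0.135) / (1 − 0.135) = 0.321 / 0.865 ≈ 0.3711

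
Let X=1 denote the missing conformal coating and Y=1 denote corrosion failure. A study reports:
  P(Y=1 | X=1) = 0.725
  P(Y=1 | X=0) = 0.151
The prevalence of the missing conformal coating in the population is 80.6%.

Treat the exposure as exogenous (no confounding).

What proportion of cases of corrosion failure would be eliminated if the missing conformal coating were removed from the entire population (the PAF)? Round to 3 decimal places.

Let p₁ = 0.725, p₀ = 0.151.
Overall risk P(Y=1) = π·p₁ + (1−π)·p₀ = 0.806×0.725 + 0.194×0.151 = 0.61364.
Under exogeneity, PAF = [P(Y=1) − p₀] / P(Y=1).
PAF = (0.61364 − 0.151) / 0.61364 ≈ 0.7539

PAF ≈ 0.754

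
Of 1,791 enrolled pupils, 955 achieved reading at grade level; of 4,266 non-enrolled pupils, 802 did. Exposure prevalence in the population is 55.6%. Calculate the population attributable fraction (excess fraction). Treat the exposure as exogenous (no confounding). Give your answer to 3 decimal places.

PAF ≈ 0.505

p₁ = P(outcome | exposed) = 955/1791 = 0.53322
p₀ = P(outcome | unexposed) = 802/4266 = 0.188
Overall risk P(Y=1) = π·p₁ + (1−π)·p₀ = 0.556×0.53322 + 0.444×0.188 = 0.37994.
Under exogeneity, PAF = [P(Y=1) − p₀] / P(Y=1).
PAF = (0.37994 − 0.188) / 0.37994 ≈ 0.5052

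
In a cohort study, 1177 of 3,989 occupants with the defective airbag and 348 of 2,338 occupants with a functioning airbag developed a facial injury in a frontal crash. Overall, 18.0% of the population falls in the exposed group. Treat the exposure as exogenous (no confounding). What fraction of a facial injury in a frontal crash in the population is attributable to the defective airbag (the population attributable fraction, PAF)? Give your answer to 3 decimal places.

p₁ = P(outcome | exposed) = 1177/3989 = 0.29506
p₀ = P(outcome | unexposed) = 348/2338 = 0.14885
Overall risk P(Y=1) = π·p₁ + (1−π)·p₀ = 0.18×0.29506 + 0.82×0.14885 = 0.17516.
Under exogeneity, PAF = [P(Y=1) − p₀] / P(Y=1).
PAF = (0.17516 − 0.14885) / 0.17516 ≈ 0.1503

PAF ≈ 0.150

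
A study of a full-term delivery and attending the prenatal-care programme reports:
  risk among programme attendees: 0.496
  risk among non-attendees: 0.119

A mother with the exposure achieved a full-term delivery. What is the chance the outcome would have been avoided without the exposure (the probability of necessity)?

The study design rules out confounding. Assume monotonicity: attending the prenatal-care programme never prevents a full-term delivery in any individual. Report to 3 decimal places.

Let p₁ = 0.496, p₀ = 0.119.
Under exogeneity and monotonicity, PN = (p₁ − p₀) / p₁.
PN = (0.496 − 0.119) / 0.496 = 0.377 / 0.496 ≈ 0.7601

PN ≈ 0.760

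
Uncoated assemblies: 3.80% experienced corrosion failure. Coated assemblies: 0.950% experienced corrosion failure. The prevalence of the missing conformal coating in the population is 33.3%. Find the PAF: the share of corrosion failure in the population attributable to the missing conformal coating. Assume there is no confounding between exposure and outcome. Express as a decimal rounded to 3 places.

PAF ≈ 0.500

p₁ = 0.038, p₀ = 0.0095.
Overall risk P(Y=1) = π·p₁ + (1−π)·p₀ = 0.333×0.038 + 0.667×0.0095 = 0.018991.
Under exogeneity, PAF = [P(Y=1) − p₀] / P(Y=1).
PAF = (0.018991 − 0.0095) / 0.018991 ≈ 0.4997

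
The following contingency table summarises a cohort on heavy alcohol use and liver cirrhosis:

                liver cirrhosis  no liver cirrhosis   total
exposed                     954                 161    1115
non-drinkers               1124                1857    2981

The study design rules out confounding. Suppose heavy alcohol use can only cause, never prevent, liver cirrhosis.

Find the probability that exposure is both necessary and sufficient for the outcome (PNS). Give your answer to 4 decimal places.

PNS ≈ 0.4786

p₁ = P(outcome | exposed) = 954/1115 = 0.85561
p₀ = P(outcome | unexposed) = 1124/2981 = 0.37705
Under exogeneity and monotonicity, PNS = p₁ − p₀.
PNS = 0.85561 − 0.37705 = 0.47855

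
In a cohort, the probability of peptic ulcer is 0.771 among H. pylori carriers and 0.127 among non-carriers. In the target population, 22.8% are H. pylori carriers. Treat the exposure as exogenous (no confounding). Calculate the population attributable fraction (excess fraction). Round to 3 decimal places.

Let p₁ = 0.771, p₀ = 0.127.
Overall risk P(Y=1) = π·p₁ + (1−π)·p₀ = 0.228×0.771 + 0.772×0.127 = 0.27383.
Under exogeneity, PAF = [P(Y=1) − p₀] / P(Y=1).
PAF = (0.27383 − 0.127) / 0.27383 ≈ 0.5362

PAF ≈ 0.536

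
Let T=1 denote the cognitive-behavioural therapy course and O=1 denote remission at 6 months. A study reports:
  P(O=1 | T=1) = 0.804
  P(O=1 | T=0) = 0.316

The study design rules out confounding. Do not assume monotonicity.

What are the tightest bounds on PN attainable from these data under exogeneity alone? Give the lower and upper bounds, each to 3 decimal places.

0.607 ≤ PN ≤ 0.851

Let p₁ = 0.804, p₀ = 0.316.
Under exogeneity alone the bounds on PN are max{0,(p₁−p₀)/p₁} ≤ PN ≤ min{1,(1−p₀)/p₁}.
  lower = (p₁ − p₀)/p₁ = 0.488 / 0.804 ≈ 0.6070
  upper = min{1, (1 − p₀)/p₁} = 0.684 / 0.804 ≈ 0.8507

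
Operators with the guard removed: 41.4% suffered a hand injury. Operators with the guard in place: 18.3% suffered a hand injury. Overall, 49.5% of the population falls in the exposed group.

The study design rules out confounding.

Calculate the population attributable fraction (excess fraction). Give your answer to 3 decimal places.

PAF ≈ 0.385

p₁ = 0.414, p₀ = 0.183.
Overall risk P(Y=1) = π·p₁ + (1−π)·p₀ = 0.495×0.414 + 0.505×0.183 = 0.29734.
Under exogeneity, PAF = [P(Y=1) − p₀] / P(Y=1).
PAF = (0.29734 − 0.183) / 0.29734 ≈ 0.3846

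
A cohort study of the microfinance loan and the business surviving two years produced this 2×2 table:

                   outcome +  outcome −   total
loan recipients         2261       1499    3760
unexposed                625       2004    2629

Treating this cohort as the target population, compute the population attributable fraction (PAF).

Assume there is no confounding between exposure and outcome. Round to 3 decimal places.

PAF ≈ 0.474

p₁ = P(outcome | exposed) = 2261/3760 = 0.60133
p₀ = P(outcome | unexposed) = 625/2629 = 0.23773
Exposure prevalence π = 3760/6389 = 0.58851; overall risk P(Y=1) = 0.45171.
Under exogeneity, PAF = [P(Y=1) − p₀]/P(Y=1).
PAF = (0.45171 − 0.23773) / 0.45171 ≈ 0.4737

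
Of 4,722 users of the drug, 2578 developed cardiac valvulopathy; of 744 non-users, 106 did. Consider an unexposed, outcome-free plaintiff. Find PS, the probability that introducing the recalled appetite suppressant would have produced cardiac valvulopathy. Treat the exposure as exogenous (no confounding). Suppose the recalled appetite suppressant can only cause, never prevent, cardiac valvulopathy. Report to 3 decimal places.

p₁ = P(outcome | exposed) = 2578/4722 = 0.54596
p₀ = P(outcome | unexposed) = 106/744 = 0.14247
Under exogeneity and monotonicity, PS = (p₁ − p₀) / (1 − p₀).
PS = (0.54596 − 0.14247) / (1 − 0.14247) = 0.40348 / 0.85753 ≈ 0.4705

PS ≈ 0.471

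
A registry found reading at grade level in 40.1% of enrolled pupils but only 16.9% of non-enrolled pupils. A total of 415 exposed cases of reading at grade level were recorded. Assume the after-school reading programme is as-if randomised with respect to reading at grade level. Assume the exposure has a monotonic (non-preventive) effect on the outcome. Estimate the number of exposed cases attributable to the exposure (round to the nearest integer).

about 240 cases

p₁ = 0.401, p₀ = 0.169.
PN = (p₁ − p₀)/p₁ = (0.401 − 0.169) / 0.401 ≈ 0.57855.
Attributable cases ≈ PN × (exposed cases) = 0.57855 × 415 ≈ 240.10.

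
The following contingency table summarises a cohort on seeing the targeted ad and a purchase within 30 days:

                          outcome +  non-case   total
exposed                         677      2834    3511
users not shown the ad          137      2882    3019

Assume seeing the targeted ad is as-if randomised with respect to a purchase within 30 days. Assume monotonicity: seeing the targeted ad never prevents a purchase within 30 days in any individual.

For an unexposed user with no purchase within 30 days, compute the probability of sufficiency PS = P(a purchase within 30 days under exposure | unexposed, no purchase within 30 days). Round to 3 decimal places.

PS ≈ 0.154

p₁ = P(outcome | exposed) = 677/3511 = 0.19282
p₀ = P(outcome | unexposed) = 137/3019 = 0.045379
Under exogeneity and monotonicity, PS = (p₁ − p₀)/(1 − p₀).
PS = (0.19282 − 0.045379) / 0.95462 ≈ 0.1545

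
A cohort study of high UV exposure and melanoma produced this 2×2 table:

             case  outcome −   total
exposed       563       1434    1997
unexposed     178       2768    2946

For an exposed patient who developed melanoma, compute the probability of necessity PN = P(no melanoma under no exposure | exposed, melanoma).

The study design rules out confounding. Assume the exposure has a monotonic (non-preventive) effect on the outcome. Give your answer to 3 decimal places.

PN ≈ 0.786

p₁ = P(outcome | exposed) = 563/1997 = 0.28192
p₀ = P(outcome | unexposed) = 178/2946 = 0.060421
Under exogeneity and monotonicity, PN = (p₁ − p₀)/p₁.
PN = (0.28192 − 0.060421) / 0.28192 ≈ 0.7857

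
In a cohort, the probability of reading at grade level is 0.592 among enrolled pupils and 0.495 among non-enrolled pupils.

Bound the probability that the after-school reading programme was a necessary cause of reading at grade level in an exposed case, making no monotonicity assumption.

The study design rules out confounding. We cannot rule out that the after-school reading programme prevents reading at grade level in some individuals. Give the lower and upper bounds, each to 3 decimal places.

Let p₁ = 0.592, p₀ = 0.495.
Under exogeneity alone the bounds on PN are max{0,(p₁−p₀)/p₁} ≤ PN ≤ min{1,(1−p₀)/p₁}.
  lower = (p₁ − p₀)/p₁ = 0.097 / 0.592 ≈ 0.1639
  upper = min{1, (1 − p₀)/p₁} = 0.505 / 0.592 ≈ 0.8530

0.164 ≤ PN ≤ 0.853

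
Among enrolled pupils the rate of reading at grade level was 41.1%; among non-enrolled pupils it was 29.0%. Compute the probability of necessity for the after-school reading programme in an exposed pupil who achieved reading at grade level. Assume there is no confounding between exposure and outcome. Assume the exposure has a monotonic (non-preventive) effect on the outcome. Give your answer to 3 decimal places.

p₁ = 0.411, p₀ = 0.29.
Under exogeneity and monotonicity, PN = (p₁ − p₀) / p₁.
PN = (0.411 − 0.29) / 0.411 = 0.121 / 0.411 ≈ 0.2944

PN ≈ 0.294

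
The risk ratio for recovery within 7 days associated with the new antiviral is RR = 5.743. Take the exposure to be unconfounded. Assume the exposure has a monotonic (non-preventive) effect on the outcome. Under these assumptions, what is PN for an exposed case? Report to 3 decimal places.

Under exogeneity and monotonicity, PN = (RR − 1) / RR = 1 − 1/RR.
PN = (5.743 − 1) / 5.743 = 4.743 / 5.743 ≈ 0.8259

PN ≈ 0.826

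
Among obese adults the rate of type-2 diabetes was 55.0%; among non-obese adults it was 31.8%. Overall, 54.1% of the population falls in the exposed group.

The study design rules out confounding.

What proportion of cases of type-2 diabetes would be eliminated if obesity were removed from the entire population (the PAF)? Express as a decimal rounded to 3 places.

p₁ = 0.55, p₀ = 0.318.
Overall risk P(Y=1) = π·p₁ + (1−π)·p₀ = 0.541×0.55 + 0.459×0.318 = 0.44351.
Under exogeneity, PAF = [P(Y=1) − p₀] / P(Y=1).
PAF = (0.44351 − 0.318) / 0.44351 ≈ 0.2830

PAF ≈ 0.283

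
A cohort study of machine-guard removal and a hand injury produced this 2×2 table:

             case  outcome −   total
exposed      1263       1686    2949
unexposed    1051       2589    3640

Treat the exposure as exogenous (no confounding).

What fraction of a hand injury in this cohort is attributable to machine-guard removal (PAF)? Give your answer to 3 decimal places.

p₁ = P(outcome | exposed) = 1263/2949 = 0.42828
p₀ = P(outcome | unexposed) = 1051/3640 = 0.28874
Exposure prevalence π = 2949/6589 = 0.44756; overall risk P(Y=1) = 0.35119.
Under exogeneity, PAF = [P(Y=1) − p₀]/P(Y=1).
PAF = (0.35119 − 0.28874) / 0.35119 ≈ 0.1778

PAF ≈ 0.178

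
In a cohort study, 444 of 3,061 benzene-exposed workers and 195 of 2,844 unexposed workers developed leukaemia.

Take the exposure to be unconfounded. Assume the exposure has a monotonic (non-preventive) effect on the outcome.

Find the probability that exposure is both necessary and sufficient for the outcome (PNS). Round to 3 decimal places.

PNS ≈ 0.076

p₁ = P(outcome | exposed) = 444/3061 = 0.14505
p₀ = P(outcome | unexposed) = 195/2844 = 0.068565
Under exogeneity and monotonicity, PNS = p₁ − p₀.
PNS = 0.14505 − 0.068565 = 0.076485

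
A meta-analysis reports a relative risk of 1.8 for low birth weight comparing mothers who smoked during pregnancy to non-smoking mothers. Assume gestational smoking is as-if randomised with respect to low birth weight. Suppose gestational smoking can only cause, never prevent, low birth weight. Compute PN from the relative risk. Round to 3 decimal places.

Under exogeneity and monotonicity, PN = (RR − 1) / RR = 1 − 1/RR.
PN = (1.8 − 1) / 1.8 = 0.8 / 1.8 ≈ 0.4444

PN ≈ 0.444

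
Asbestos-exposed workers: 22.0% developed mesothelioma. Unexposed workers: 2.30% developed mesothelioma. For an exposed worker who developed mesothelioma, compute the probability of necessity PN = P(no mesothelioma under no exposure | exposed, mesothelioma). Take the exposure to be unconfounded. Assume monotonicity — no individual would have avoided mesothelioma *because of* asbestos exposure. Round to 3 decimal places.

PN ≈ 0.895

p₁ = 0.22, p₀ = 0.023.
Under exogeneity and monotonicity, PN = (p₁ − p₀) / p₁.
PN = (0.22 − 0.023) / 0.22 = 0.197 / 0.22 ≈ 0.8955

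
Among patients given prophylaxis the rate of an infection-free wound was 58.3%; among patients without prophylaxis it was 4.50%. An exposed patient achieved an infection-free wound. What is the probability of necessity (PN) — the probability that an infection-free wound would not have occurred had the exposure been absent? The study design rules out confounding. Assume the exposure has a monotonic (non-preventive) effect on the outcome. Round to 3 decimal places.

PN ≈ 0.923

p₁ = 0.583, p₀ = 0.045.
Under exogeneity and monotonicity, PN = (p₁ − p₀) / p₁.
PN = (0.583 − 0.045) / 0.583 = 0.538 / 0.583 ≈ 0.9228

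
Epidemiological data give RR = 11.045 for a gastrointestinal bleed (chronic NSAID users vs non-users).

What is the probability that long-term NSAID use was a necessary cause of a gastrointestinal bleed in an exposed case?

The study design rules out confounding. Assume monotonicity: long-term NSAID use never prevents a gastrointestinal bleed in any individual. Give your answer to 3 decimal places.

Under exogeneity and monotonicity, PN = (RR − 1) / RR = 1 − 1/RR.
PN = (11.045 − 1) / 11.045 = 10.04 / 11.045 ≈ 0.9095

PN ≈ 0.909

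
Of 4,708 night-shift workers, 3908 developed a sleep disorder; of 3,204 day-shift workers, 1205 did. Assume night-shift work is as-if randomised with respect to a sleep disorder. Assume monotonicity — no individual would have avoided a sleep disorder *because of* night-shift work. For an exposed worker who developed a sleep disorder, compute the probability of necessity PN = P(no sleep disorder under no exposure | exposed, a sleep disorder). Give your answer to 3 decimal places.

PN ≈ 0.547

p₁ = P(outcome | exposed) = 3908/4708 = 0.83008
p₀ = P(outcome | unexposed) = 1205/3204 = 0.37609
Under exogeneity and monotonicity, PN = (p₁ − p₀) / p₁.
PN = (0.83008 − 0.37609) / 0.83008 = 0.45398 / 0.83008 ≈ 0.5469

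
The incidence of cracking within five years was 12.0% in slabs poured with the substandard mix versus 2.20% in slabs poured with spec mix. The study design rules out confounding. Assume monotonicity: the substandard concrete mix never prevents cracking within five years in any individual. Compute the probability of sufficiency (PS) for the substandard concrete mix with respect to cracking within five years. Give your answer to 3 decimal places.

PS ≈ 0.100

p₁ = 0.12, p₀ = 0.022.
Under exogeneity and monotonicity, PS = (p₁ − p₀) / (1 − p₀).
PS = (0.12 − 0.022) / (1 − 0.022) = 0.098 / 0.978 ≈ 0.1002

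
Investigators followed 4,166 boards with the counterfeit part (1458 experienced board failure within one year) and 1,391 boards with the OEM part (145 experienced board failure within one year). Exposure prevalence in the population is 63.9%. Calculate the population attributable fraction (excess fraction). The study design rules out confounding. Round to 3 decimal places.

PAF ≈ 0.601

p₁ = P(outcome | exposed) = 1458/4166 = 0.34998
p₀ = P(outcome | unexposed) = 145/1391 = 0.10424
Overall risk P(Y=1) = π·p₁ + (1−π)·p₀ = 0.639×0.34998 + 0.361×0.10424 = 0.26127.
Under exogeneity, PAF = [P(Y=1) − p₀] / P(Y=1).
PAF = (0.26127 − 0.10424) / 0.26127 ≈ 0.6010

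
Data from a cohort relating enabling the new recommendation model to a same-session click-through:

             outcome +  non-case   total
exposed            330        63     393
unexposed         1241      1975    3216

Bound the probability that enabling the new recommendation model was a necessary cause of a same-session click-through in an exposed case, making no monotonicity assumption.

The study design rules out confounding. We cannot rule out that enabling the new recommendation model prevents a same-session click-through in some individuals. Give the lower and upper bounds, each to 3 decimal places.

p₁ = P(outcome | exposed) = 330/393 = 0.83969
p₀ = P(outcome | unexposed) = 1241/3216 = 0.38588
Under exogeneity alone the bounds on PN are max{0,(p₁−p₀)/p₁} ≤ PN ≤ min{1,(1−p₀)/p₁}.
  lower = (p₁ − p₀)/p₁ = 0.45381 / 0.83969 ≈ 0.5404
  upper = min{1, (1 − p₀)/p₁} = 0.61412 / 0.83969 ≈ 0.7314

0.540 ≤ PN ≤ 0.731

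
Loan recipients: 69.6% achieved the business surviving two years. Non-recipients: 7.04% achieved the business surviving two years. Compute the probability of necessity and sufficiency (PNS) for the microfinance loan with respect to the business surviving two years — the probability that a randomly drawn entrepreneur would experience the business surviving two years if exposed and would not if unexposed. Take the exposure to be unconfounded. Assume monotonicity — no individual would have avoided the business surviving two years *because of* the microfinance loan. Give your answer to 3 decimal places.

PNS ≈ 0.626

p₁ = 0.696, p₀ = 0.0704.
Under exogeneity and monotonicity, PNS = p₁ − p₀.
PNS = 0.696 − 0.0704 = 0.6256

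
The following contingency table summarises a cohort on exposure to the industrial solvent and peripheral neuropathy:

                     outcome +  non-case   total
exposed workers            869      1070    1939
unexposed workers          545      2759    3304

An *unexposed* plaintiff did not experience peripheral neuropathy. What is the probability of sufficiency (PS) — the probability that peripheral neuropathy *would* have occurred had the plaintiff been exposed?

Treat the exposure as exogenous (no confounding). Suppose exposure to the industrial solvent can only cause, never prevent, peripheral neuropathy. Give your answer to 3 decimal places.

p₁ = P(outcome | exposed) = 869/1939 = 0.44817
p₀ = P(outcome | unexposed) = 545/3304 = 0.16495
Under exogeneity and monotonicity, PS = (p₁ − p₀)/(1 − p₀).
PS = (0.44817 − 0.16495) / 0.83505 ≈ 0.3392

PS ≈ 0.339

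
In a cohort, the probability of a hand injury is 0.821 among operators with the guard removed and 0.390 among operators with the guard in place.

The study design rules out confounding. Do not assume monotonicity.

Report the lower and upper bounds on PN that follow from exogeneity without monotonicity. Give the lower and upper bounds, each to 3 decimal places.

0.525 ≤ PN ≤ 0.743

Let p₁ = 0.821, p₀ = 0.39.
Under exogeneity alone the bounds on PN are max{0,(p₁−p₀)/p₁} ≤ PN ≤ min{1,(1−p₀)/p₁}.
  lower = (p₁ − p₀)/p₁ = 0.431 / 0.821 ≈ 0.5250
  upper = min{1, (1 − p₀)/p₁} = 0.61 / 0.821 ≈ 0.7430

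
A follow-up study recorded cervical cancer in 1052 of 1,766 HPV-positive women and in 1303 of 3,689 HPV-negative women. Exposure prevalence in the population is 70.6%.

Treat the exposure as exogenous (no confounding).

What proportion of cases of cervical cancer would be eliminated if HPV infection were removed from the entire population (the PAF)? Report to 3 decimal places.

PAF ≈ 0.326

p₁ = P(outcome | exposed) = 1052/1766 = 0.5957
p₀ = P(outcome | unexposed) = 1303/3689 = 0.35321
Overall risk P(Y=1) = π·p₁ + (1−π)·p₀ = 0.706×0.5957 + 0.294×0.35321 = 0.52441.
Under exogeneity, PAF = [P(Y=1) − p₀] / P(Y=1).
PAF = (0.52441 − 0.35321) / 0.52441 ≈ 0.3265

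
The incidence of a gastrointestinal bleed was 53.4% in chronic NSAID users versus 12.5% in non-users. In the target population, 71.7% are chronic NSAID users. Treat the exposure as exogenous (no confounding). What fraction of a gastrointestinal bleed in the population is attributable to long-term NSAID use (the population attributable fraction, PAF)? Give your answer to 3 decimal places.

p₁ = 0.534, p₀ = 0.125.
Overall risk P(Y=1) = π·p₁ + (1−π)·p₀ = 0.717×0.534 + 0.283×0.125 = 0.41825.
Under exogeneity, PAF = [P(Y=1) − p₀] / P(Y=1).
PAF = (0.41825 − 0.125) / 0.41825 ≈ 0.7011

PAF ≈ 0.701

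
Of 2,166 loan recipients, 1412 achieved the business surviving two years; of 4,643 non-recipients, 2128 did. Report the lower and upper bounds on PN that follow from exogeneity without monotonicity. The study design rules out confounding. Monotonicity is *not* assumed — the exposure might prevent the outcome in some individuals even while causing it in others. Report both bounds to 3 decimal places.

p₁ = P(outcome | exposed) = 1412/2166 = 0.65189
p₀ = P(outcome | unexposed) = 2128/4643 = 0.45832
Under exogeneity alone the bounds on PN are max{0,(p₁−p₀)/p₁} ≤ PN ≤ min{1,(1−p₀)/p₁}.
  lower = (p₁ − p₀)/p₁ = 0.19357 / 0.65189 ≈ 0.2969
  upper = min{1, (1 − p₀)/p₁} = 0.54168 / 0.65189 ≈ 0.8309

0.297 ≤ PN ≤ 0.831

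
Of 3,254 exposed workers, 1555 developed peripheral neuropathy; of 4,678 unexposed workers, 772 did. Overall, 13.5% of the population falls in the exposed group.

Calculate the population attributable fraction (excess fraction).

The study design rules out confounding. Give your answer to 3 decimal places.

p₁ = P(outcome | exposed) = 1555/3254 = 0.47787
p₀ = P(outcome | unexposed) = 772/4678 = 0.16503
Overall risk P(Y=1) = π·p₁ + (1−π)·p₀ = 0.135×0.47787 + 0.865×0.16503 = 0.20726.
Under exogeneity, PAF = [P(Y=1) − p₀] / P(Y=1).
PAF = (0.20726 − 0.16503) / 0.20726 ≈ 0.2038

PAF ≈ 0.204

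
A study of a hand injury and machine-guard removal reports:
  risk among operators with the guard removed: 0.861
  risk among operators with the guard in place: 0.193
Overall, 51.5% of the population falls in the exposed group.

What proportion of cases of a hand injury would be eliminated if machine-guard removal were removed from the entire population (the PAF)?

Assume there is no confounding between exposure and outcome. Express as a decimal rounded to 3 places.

Let p₁ = 0.861, p₀ = 0.193.
Overall risk P(Y=1) = π·p₁ + (1−π)·p₀ = 0.515×0.861 + 0.485×0.193 = 0.53702.
Under exogeneity, PAF = [P(Y=1) − p₀] / P(Y=1).
PAF = (0.53702 − 0.193) / 0.53702 ≈ 0.6406

PAF ≈ 0.641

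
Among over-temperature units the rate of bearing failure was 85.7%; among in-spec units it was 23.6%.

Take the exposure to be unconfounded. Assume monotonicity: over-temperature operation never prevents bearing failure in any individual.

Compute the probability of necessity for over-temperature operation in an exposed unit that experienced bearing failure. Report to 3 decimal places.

PN ≈ 0.725

p₁ = 0.857, p₀ = 0.236.
Under exogeneity and monotonicity, PN = (p₁ − p₀) / p₁.
PN = (0.857 − 0.236) / 0.857 = 0.621 / 0.857 ≈ 0.7246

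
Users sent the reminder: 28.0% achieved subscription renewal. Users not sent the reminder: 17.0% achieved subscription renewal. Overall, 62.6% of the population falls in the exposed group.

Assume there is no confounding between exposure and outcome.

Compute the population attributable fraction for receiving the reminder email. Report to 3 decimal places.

PAF ≈ 0.288

p₁ = 0.28, p₀ = 0.17.
Overall risk P(Y=1) = π·p₁ + (1−π)·p₀ = 0.626×0.28 + 0.374×0.17 = 0.23886.
Under exogeneity, PAF = [P(Y=1) − p₀] / P(Y=1).
PAF = (0.23886 − 0.17) / 0.23886 ≈ 0.2883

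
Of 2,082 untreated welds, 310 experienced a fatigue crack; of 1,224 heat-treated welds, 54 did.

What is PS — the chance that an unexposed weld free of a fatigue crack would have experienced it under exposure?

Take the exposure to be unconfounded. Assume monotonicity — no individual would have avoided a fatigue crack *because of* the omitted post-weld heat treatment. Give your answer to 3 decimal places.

PS ≈ 0.110

p₁ = P(outcome | exposed) = 310/2082 = 0.1489
p₀ = P(outcome | unexposed) = 54/1224 = 0.044118
Under exogeneity and monotonicity, PS = (p₁ − p₀) / (1 − p₀).
PS = (0.1489 − 0.044118) / (1 − 0.044118) = 0.10478 / 0.95588 ≈ 0.1096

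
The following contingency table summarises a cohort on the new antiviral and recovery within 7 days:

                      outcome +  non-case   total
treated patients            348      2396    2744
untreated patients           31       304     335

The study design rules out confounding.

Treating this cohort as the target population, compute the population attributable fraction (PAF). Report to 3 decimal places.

p₁ = P(outcome | exposed) = 348/2744 = 0.12682
p₀ = P(outcome | unexposed) = 31/335 = 0.092537
Exposure prevalence π = 2744/3079 = 0.8912; overall risk P(Y=1) = 0.12309.
Under exogeneity, PAF = [P(Y=1) − p₀]/P(Y=1).
PAF = (0.12309 − 0.092537) / 0.12309 ≈ 0.2482

PAF ≈ 0.248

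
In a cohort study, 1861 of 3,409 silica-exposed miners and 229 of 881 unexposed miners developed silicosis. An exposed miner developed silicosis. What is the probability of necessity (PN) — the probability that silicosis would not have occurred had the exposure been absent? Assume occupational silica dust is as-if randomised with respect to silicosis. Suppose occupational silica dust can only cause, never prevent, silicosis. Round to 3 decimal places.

PN ≈ 0.524

p₁ = P(outcome | exposed) = 1861/3409 = 0.54591
p₀ = P(outcome | unexposed) = 229/881 = 0.25993
Under exogeneity and monotonicity, PN = (p₁ − p₀) / p₁.
PN = (0.54591 − 0.25993) / 0.54591 = 0.28598 / 0.54591 ≈ 0.5239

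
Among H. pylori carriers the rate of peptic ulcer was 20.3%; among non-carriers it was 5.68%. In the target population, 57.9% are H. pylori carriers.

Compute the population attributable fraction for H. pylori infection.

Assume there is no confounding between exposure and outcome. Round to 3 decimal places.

p₁ = 0.203, p₀ = 0.0568.
Overall risk P(Y=1) = π·p₁ + (1−π)·p₀ = 0.579×0.203 + 0.421×0.0568 = 0.14145.
Under exogeneity, PAF = [P(Y=1) − p₀] / P(Y=1).
PAF = (0.14145 − 0.0568) / 0.14145 ≈ 0.5984

PAF ≈ 0.598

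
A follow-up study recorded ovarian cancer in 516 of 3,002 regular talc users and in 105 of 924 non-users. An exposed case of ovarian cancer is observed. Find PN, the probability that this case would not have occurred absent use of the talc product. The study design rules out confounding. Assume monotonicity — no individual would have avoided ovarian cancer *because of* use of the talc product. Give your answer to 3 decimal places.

PN ≈ 0.339

p₁ = P(outcome | exposed) = 516/3002 = 0.17189
p₀ = P(outcome | unexposed) = 105/924 = 0.11364
Under exogeneity and monotonicity, PN = (p₁ − p₀) / p₁.
PN = (0.17189 − 0.11364) / 0.17189 = 0.058249 / 0.17189 ≈ 0.3389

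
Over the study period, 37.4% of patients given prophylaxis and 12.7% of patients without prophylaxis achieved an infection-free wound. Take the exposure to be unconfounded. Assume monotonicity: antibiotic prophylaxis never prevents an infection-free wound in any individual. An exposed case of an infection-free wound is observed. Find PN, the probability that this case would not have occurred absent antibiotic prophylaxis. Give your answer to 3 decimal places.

PN ≈ 0.660

p₁ = 0.374, p₀ = 0.127.
Under exogeneity and monotonicity, PN = (p₁ − p₀) / p₁.
PN = (0.374 − 0.127) / 0.374 = 0.247 / 0.374 ≈ 0.6604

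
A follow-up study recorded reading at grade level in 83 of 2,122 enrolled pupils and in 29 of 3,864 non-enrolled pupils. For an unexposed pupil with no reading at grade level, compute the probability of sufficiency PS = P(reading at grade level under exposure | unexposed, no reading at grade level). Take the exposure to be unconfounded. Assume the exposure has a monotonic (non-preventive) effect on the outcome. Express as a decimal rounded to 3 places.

PS ≈ 0.032

p₁ = P(outcome | exposed) = 83/2122 = 0.039114
p₀ = P(outcome | unexposed) = 29/3864 = 0.0075052
Under exogeneity and monotonicity, PS = (p₁ − p₀) / (1 − p₀).
PS = (0.039114 − 0.0075052) / (1 − 0.0075052) = 0.031609 / 0.99249 ≈ 0.0318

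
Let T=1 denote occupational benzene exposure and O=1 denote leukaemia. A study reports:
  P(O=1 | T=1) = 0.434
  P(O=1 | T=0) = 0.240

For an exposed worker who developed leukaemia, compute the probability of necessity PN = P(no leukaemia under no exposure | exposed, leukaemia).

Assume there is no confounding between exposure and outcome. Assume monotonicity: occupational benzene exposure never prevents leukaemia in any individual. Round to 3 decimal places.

Let p₁ = 0.434, p₀ = 0.24.
Under exogeneity and monotonicity, PN = (p₁ − p₀) / p₁.
PN = (0.434 − 0.24) / 0.434 = 0.194 / 0.434 ≈ 0.4470

PN ≈ 0.447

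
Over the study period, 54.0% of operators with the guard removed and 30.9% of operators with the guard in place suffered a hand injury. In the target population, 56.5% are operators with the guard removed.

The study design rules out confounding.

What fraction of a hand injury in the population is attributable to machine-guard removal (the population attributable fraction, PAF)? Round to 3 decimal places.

p₁ = 0.54, p₀ = 0.309.
Overall risk P(Y=1) = π·p₁ + (1−π)·p₀ = 0.565×0.54 + 0.435×0.309 = 0.43951.
Under exogeneity, PAF = [P(Y=1) − p₀] / P(Y=1).
PAF = (0.43951 − 0.309) / 0.43951 ≈ 0.2970

PAF ≈ 0.297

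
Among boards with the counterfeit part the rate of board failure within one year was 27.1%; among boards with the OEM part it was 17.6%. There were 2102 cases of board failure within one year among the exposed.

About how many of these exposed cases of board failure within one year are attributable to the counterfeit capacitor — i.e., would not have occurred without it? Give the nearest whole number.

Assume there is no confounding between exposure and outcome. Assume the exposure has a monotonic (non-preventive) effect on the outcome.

about 737 cases

p₁ = 0.271, p₀ = 0.176.
PN = (p₁ − p₀)/p₁ = (0.271 − 0.176) / 0.271 ≈ 0.35055.
Attributable cases ≈ PN × (exposed cases) = 0.35055 × 2102 ≈ 736.86.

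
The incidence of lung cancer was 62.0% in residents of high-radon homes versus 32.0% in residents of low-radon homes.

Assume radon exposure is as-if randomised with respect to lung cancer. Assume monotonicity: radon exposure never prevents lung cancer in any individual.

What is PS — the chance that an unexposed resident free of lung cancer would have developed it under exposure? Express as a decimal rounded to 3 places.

PS ≈ 0.441

p₁ = 0.62, p₀ = 0.32.
Under exogeneity and monotonicity, PS = (p₁ − p₀) / (1 − p₀).
PS = (0.62 − 0.32) / (1 − 0.32) = 0.3 / 0.68 ≈ 0.4412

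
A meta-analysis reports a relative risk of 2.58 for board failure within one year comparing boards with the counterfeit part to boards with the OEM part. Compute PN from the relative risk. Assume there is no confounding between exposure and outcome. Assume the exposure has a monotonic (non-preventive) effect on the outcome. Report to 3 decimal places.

PN ≈ 0.612

Under exogeneity and monotonicity, PN = (RR − 1) / RR = 1 − 1/RR.
PN = (2.58 − 1) / 2.58 = 1.58 / 2.58 ≈ 0.6124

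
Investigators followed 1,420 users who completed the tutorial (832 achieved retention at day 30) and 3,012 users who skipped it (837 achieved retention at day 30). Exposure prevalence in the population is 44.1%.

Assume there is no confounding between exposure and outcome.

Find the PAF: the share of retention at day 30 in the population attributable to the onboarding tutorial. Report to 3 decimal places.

p₁ = P(outcome | exposed) = 832/1420 = 0.58592
p₀ = P(outcome | unexposed) = 837/3012 = 0.27789
Overall risk P(Y=1) = π·p₁ + (1−π)·p₀ = 0.441×0.58592 + 0.559×0.27789 = 0.41373.
Under exogeneity, PAF = [P(Y=1) − p₀] / P(Y=1).
PAF = (0.41373 − 0.27789) / 0.41373 ≈ 0.3283

PAF ≈ 0.328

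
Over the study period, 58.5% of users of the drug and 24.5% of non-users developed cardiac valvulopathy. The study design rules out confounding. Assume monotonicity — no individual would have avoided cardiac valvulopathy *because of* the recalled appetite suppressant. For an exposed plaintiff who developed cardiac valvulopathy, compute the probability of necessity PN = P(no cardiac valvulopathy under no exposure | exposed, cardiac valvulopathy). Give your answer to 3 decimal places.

p₁ = 0.585, p₀ = 0.245.
Under exogeneity and monotonicity, PN = (p₁ − p₀) / p₁.
PN = (0.585 − 0.245) / 0.585 = 0.34 / 0.585 ≈ 0.5812

PN ≈ 0.581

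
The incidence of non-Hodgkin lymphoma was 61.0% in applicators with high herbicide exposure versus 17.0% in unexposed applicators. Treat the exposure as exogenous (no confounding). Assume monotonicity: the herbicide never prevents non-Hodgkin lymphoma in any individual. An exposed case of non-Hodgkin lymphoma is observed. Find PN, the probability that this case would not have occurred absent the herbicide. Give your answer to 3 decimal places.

p₁ = 0.61, p₀ = 0.17.
Under exogeneity and monotonicity, PN = (p₁ − p₀) / p₁.
PN = (0.61 − 0.17) / 0.61 = 0.44 / 0.61 ≈ 0.7213

PN ≈ 0.721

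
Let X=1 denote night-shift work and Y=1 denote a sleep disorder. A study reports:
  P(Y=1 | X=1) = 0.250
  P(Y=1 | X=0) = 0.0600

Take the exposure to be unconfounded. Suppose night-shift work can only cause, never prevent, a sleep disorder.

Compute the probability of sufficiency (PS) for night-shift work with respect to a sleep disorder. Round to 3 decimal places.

Let p₁ = 0.25, p₀ = 0.06.
Under exogeneity and monotonicity, PS = (p₁ − p₀) / (1 − p₀).
PS = (0.25 − 0.06) / (1 − 0.06) = 0.19 / 0.94 ≈ 0.2021

PS ≈ 0.202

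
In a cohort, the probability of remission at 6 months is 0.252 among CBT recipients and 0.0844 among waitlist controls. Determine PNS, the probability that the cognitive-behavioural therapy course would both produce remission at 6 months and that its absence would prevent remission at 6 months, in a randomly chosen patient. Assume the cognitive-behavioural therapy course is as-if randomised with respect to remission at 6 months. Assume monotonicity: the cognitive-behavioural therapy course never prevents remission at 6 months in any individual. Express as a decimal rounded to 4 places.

PNS ≈ 0.1676

Let p₁ = 0.252, p₀ = 0.0844.
Under exogeneity and monotonicity, PNS = p₁ − p₀.
PNS = 0.252 − 0.0844 = 0.1676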